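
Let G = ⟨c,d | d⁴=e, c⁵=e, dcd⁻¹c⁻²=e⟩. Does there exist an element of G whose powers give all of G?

Every cyclic group is abelian. But c·d = cd while d·c = c²d, so c·d ≠ d·c and G is not abelian. Hence G is not cyclic.

Answer: No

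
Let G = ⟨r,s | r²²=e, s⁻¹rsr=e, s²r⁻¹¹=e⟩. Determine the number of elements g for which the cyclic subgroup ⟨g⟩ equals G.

⟨g⟩ = G would require ord(g) = |G| = 44, but the maximum element order in G is 22 < 44. So G is not cyclic and no single element generates it: the count is 0.

Answer: 0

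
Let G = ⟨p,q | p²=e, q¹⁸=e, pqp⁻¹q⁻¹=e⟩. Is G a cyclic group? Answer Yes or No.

|G| = 36, but the maximum element order in G is 18 < 36. No single element generates all of G, so G is not cyclic.

Answer: No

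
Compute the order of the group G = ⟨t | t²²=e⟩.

G is generated by a single element, so G is cyclic. The relator gives t²² = e and no smaller power is forced to be e, so the 22 powers {e, t, t², t³, t⁴, t⁵, t⁶, t⁷, t⁸, t⁹, t²¹, t²⁰, t¹², t¹³, t¹¹, t¹⁰, t¹⁴, t¹⁵, t¹⁶, t¹⁷, t¹⁸, t¹⁹} are distinct. Hence |G| = 22.

Answer: 22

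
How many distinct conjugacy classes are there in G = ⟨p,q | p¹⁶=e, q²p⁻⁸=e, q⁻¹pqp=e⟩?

The conjugacy classes (representative and size) are:
  [e] (size 1), [p] (size 2), [p¹⁴] (size 2), [p³] (size 2), [p¹²] (size 2), [p⁵] (size 2), [p¹⁰] (size 2), [p⁷] (size 2), [p⁸] (size 1), [p⁶q] (size 8), [p³q⁻¹] (size 8).
Class equation: 1 + 2 + 2 + 2 + 2 + 2 + 2 + 2 + 1 + 8 + 8 = 32 = |G|. So G has 11 conjugacy classes.

Answer: 11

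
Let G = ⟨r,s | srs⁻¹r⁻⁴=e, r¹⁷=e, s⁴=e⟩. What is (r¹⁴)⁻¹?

The order of (r¹⁴) is 17 (smallest k with (r¹⁴)ᵏ = e), so (r¹⁴)⁻¹ = (r¹⁴)¹⁶ = r³.
Check: (r¹⁴) · (r³) → (r¹⁴) · r³ = e, giving e as required.

Answer: r³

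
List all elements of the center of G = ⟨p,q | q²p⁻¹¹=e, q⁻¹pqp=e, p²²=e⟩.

An element z ∈ Z(G) iff z commutes with every generator.
For example p¹¹ is central: (p¹¹)·p = p¹² = p·(p¹¹); (p¹¹)·q = q⁻¹ = q·(p¹¹).
Whereas p ∉ Z(G) since p·q = pq ≠ p¹⁰q⁻¹ = q·p.
Checking each of the 44 elements this way gives Z(G) = {e, p¹¹}, of order 2.

Answer: {e, p¹¹}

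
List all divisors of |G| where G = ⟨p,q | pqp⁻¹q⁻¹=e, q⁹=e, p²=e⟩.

|G| = 18 = 2 · 3². By Lagrange's theorem the order of any subgroup divides 18; the divisors of 18 are 1, 2, 3, 6, 9, 18.

Answer: 1, 2, 3, 6, 9, 18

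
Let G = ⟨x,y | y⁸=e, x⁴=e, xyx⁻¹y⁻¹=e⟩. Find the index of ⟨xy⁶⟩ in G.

First find ord(xy⁶) by computing successive powers:
  (xy⁶)¹ = xy⁶, (xy⁶)² = x²y⁴, (xy⁶)³ = x³y², (xy⁶)⁴ = e.
So |⟨xy⁶⟩| = ord(xy⁶) = 4. With |G| = 32, by Lagrange [G : ⟨xy⁶⟩] = 32/4 = 8.

Answer: 8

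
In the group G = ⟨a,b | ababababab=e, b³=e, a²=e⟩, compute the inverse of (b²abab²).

The order of (b²abab²) is 5 (smallest k with (b²abab²)ᵏ = e), so (b²abab²)⁻¹ = (b²abab²)⁴ = bab²ab.
Check: (b²abab²) · (bab²ab) → (b²abab²) · b = b²aba;   (b²aba) · a = b²ab;   (b²ab) · b² = b²a;   (b²a) · a = b²;   (b²) · b = e, giving e as required.

Answer: bab²ab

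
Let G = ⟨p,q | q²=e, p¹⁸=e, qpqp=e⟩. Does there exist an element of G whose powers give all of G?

Every cyclic group is abelian. But p·q = pq while q·p = p¹⁷q, so p·q ≠ q·p and G is not abelian. Hence G is not cyclic.

Answer: No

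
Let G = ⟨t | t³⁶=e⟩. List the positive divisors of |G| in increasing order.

|G| = 36 = 2² · 3². By Lagrange's theorem the order of any subgroup divides 36; the divisors of 36 are 1, 2, 3, 4, 6, 9, 12, 18, 36.

Answer: 1, 2, 3, 4, 6, 9, 12, 18, 36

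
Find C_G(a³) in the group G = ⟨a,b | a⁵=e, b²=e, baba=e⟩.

⟨a³⟩ ⊆ C_G(a³) since powers of a³ commute with a³; so |C_G(a³)| ≥ |⟨a³⟩| = 5.
By orbit–stabilizer, |C_G(a³)| = |G| / |conj. class of a³| = 10 / 2 = 5.
The 5 elements commuting with a³ are {e, a, a², a³, a⁴}.

Answer: {e, a, a², a³, a⁴}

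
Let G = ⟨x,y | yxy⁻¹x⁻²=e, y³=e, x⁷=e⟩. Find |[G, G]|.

G' = [G, G] is generated by all commutators. The generator-pair commutators are: [x, y] = x⁶.
The subgroup they normally generate is {e, x, x², x³, x⁴, x⁵, x⁶}, of order 7.
Check: |G/G'| = 21/7 = 3 is the order of the abelianisation.

Answer: 7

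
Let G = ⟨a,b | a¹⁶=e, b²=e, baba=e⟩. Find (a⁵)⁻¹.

The order of (a⁵) is 16 (smallest k with (a⁵)ᵏ = e), so (a⁵)⁻¹ = (a⁵)¹⁵ = a¹¹.
Check: (a⁵) · (a¹¹) → (a⁵) · a¹¹ = e, giving e as required.

Answer: a¹¹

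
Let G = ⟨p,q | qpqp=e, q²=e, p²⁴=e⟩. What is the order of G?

Enumerate words in the generators, reducing via the relations: the distinct elements are
  {e, p, q, pq, p², p³, p⁴, p⁵, p⁶, p⁷, p⁸, p⁹, p²q, p²², p²³, p²¹, p²⁰, p³q, p¹², p¹³, p¹¹, p¹⁰, p¹⁴, p¹⁵, p¹⁶, p¹⁷, p¹⁸, p¹⁹, p⁴q, p⁵q, p⁶q, p⁷q, p⁸q, p⁹q, p²²q, p²³q, p²¹q, p²⁰q, p¹²q, p¹³q, p¹¹q, p¹⁰q, p¹⁴q, p¹⁵q, p¹⁶q, p¹⁷q, p¹⁸q, p¹⁹q}.
No further products give new elements, so |G| = 48.

Answer: 48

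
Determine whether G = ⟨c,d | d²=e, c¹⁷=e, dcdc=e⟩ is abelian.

c·d = cd but d·c = c¹⁶d, so c·d ≠ d·c and G is not abelian.

Answer: No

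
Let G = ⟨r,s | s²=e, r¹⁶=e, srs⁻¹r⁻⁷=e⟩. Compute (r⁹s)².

Compute successive powers of (r⁹s), reducing at each step:
  (r⁹s)²: (r⁹s) · r⁹ = r⁸s;   (r⁸s) · s = r⁸

Answer: r⁸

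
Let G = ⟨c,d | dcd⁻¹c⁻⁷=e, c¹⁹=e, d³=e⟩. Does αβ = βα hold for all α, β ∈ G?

c·d = cd but d·c = c⁷d, so c·d ≠ d·c and G is not abelian.

Answer: No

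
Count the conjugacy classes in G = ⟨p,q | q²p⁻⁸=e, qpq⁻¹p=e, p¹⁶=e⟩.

The conjugacy classes (representative and size) are:
  [e] (size 1), [p] (size 2), [p¹⁴] (size 2), [p¹³] (size 2), [p¹²] (size 2), [p⁵] (size 2), [p¹⁰] (size 2), [p⁷] (size 2), [p⁸] (size 1), [q⁻¹] (size 8), [p⁷q⁻¹] (size 8).
Class equation: 1 + 2 + 2 + 2 + 2 + 2 + 2 + 2 + 1 + 8 + 8 = 32 = |G|. So G has 11 conjugacy classes.

Answer: 11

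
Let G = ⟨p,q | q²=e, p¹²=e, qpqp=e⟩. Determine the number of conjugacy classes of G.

The conjugacy classes (representative and size) are:
  [e] (size 1), [p¹¹] (size 2), [p²] (size 2), [p⁹] (size 2), [p⁴] (size 2), [p⁵] (size 2), [p⁶] (size 1), [q] (size 6), [pq] (size 6).
Class equation: 1 + 2 + 2 + 2 + 2 + 2 + 1 + 6 + 6 = 24 = |G|. So G has 9 conjugacy classes.

Answer: 9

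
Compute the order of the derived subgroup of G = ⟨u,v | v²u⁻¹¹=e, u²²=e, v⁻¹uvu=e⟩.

G' = [G, G] is generated by all commutators. The generator-pair commutators are: [u, v] = u².
The subgroup they normally generate is {e, u², u⁴, u⁶, u⁸, u¹⁰, u¹², u¹⁴, u¹⁶, u¹⁸, u²⁰}, of order 11.
Check: |G/G'| = 44/11 = 4 is the order of the abelianisation.

Answer: 11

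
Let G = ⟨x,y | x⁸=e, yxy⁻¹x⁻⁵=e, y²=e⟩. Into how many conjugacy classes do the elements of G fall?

The conjugacy classes (representative and size) are:
  [e] (size 1), [x⁵] (size 2), [x²] (size 1), [x⁷] (size 2), [x⁴] (size 1), [x⁶] (size 1), [y] (size 2), [x⁵y] (size 2), [x²y] (size 2), [x³y] (size 2).
Class equation: 1 + 2 + 1 + 2 + 1 + 1 + 2 + 2 + 2 + 2 = 16 = |G|. So G has 10 conjugacy classes.

Answer: 10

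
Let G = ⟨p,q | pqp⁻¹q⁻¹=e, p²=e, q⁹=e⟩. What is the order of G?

Enumerate words in the generators, reducing via the relations: the distinct elements are
  {e, p, q, pq, q², q³, q⁴, q⁵, q⁶, q⁷, q⁸, pq², pq³, pq⁴, pq⁵, pq⁶, pq⁷, pq⁸}.
No further products give new elements, so |G| = 18.

Answer: 18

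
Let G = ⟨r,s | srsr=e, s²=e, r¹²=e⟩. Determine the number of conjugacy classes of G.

The conjugacy classes (representative and size) are:
  [e] (size 1), [r¹¹] (size 2), [r²] (size 2), [r⁹] (size 2), [r⁴] (size 2), [r⁵] (size 2), [r⁶] (size 1), [s] (size 6), [rs] (size 6).
Class equation: 1 + 2 + 2 + 2 + 2 + 2 + 1 + 6 + 6 = 24 = |G|. So G has 9 conjugacy classes.

Answer: 9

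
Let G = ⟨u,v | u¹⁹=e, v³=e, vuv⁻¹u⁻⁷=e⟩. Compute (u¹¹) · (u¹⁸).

Compute (u¹¹) · (u¹⁸) by multiplying left to right and reducing via the relations at each step:
  (u¹¹) · u¹⁸ = u¹⁰

Answer: u¹⁰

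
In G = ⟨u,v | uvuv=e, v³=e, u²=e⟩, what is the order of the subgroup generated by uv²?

|⟨uv²⟩| equals the order of uv². Compute successive powers until reaching e:
  (uv²)¹ = uv², (uv²)² = e.
The smallest positive k with (uv²)ᵏ = e is 2, so |⟨uv²⟩| = 2.

Answer: 2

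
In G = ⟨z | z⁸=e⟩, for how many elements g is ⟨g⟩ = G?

G is cyclic of order 8. An element generates G iff its order is 8, and a cyclic group of order 8 has exactly φ(8) = 4 such elements.

Answer: 4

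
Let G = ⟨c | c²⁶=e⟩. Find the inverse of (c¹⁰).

The order of (c¹⁰) is 13 (smallest k with (c¹⁰)ᵏ = e), so (c¹⁰)⁻¹ = (c¹⁰)¹² = c¹⁶.
Check: (c¹⁰) · (c¹⁶) → (c¹⁰) · c¹⁶ = e, giving e as required.

Answer: c¹⁶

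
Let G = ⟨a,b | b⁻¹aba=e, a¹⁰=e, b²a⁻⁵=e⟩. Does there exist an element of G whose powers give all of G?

Every cyclic group is abelian. But a·b = ab while b·a = a⁴b⁻¹, so a·b ≠ b·a and G is not abelian. Hence G is not cyclic.

Answer: No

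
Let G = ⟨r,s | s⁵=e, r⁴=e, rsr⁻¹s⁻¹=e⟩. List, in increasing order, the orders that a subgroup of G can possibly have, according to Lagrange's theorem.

|G| = 20 = 2² · 5. By Lagrange's theorem the order of any subgroup divides 20; the divisors of 20 are 1, 2, 4, 5, 10, 20.

Answer: 1, 2, 4, 5, 10, 20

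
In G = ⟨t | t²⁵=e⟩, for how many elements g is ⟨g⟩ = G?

G is cyclic of order 25. An element generates G iff its order is 25, and a cyclic group of order 25 has exactly φ(25) = 20 such elements.

Answer: 20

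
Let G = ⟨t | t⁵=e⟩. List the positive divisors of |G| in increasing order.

|G| = 5 = 5. By Lagrange's theorem the order of any subgroup divides 5; the divisors of 5 are 1, 5.

Answer: 1, 5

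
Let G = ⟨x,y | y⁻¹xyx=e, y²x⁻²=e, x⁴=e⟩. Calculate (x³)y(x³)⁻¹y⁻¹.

[(x³), y] = (x³)·y·(x³)⁻¹·y⁻¹.
  (x³) · y = xy⁻¹
  (xy⁻¹) · x = y⁻¹
  (y⁻¹) · (y⁻¹) = x²

Answer: x²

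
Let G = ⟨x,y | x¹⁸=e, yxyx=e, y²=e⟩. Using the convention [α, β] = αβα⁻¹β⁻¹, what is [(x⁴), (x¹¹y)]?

[(x⁴), (x¹¹y)] = (x⁴)·(x¹¹y)·(x⁴)⁻¹·(x¹¹y)⁻¹.
  (x⁴) · (x¹¹y) = x¹⁵y
  (x¹⁵y) · (x¹⁴) = xy
  (xy) · (x¹¹y) = x⁸

Answer: x⁸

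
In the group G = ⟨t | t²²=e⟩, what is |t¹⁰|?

Compute successive powers until reaching e:
  (t¹⁰)¹ = t¹⁰, (t¹⁰)² = t²⁰, (t¹⁰)³ = t⁸, (t¹⁰)⁴ = t¹⁸, (t¹⁰)⁵ = t⁶, (t¹⁰)⁶ = t¹⁶, (t¹⁰)⁷ = t⁴, (t¹⁰)⁸ = t¹⁴, (t¹⁰)⁹ = t², (t¹⁰)¹⁰ = t¹², (t¹⁰)¹¹ = e.
The smallest positive k with (t¹⁰)ᵏ = e is 11.

Answer: 11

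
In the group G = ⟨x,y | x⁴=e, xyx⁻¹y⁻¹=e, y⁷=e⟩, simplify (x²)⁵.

Compute successive powers of (x²), reducing at each step:
  (x²)²: (x²) · x² = e
  (x²)³: e · x² = x²
  (x²)⁴: (x²) · x² = e
  (x²)⁵: e · x² = x²

Answer: x²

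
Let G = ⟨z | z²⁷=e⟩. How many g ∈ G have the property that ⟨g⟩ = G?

G is cyclic of order 27. An element generates G iff its order is 27, and a cyclic group of order 27 has exactly φ(27) = 18 such elements.

Answer: 18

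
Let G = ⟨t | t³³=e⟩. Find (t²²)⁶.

Compute successive powers of (t²²), reducing at each step:
  (t²²)²: (t²²) · t²² = t¹¹
  (t²²)³: (t¹¹) · t²² = e
  (t²²)⁴: e · t²² = t²²
  (t²²)⁵: (t²²) · t²² = t¹¹
  (t²²)⁶: (t¹¹) · t²² = e

Answer: e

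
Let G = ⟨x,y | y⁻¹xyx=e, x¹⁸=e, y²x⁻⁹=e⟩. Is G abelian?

x·y = xy but y·x = x⁸y⁻¹, so x·y ≠ y·x and G is not abelian.

Answer: No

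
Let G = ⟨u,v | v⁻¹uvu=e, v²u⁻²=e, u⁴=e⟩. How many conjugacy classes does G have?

The conjugacy classes (representative and size) are:
  [e] (size 1), [u³] (size 2), [u²] (size 1), [v⁻¹] (size 2), [uv⁻¹] (size 2).
Class equation: 1 + 2 + 1 + 2 + 2 = 8 = |G|. So G has 5 conjugacy classes.

Answer: 5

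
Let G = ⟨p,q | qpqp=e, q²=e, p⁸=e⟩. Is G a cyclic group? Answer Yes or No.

Every cyclic group is abelian. But p·q = pq while q·p = p⁷q, so p·q ≠ q·p and G is not abelian. Hence G is not cyclic.

Answer: No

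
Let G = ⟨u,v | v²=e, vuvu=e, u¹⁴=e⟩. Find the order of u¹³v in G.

Compute successive powers until reaching e:
  (u¹³v)¹ = u¹³v, (u¹³v)² = e.
The smallest positive k with (u¹³v)ᵏ = e is 2.

Answer: 2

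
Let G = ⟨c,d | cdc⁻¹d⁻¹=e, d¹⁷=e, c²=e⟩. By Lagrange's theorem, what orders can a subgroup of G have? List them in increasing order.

|G| = 34 = 2 · 17. By Lagrange's theorem the order of any subgroup divides 34; the divisors of 34 are 1, 2, 17, 34.

Answer: 1, 2, 17, 34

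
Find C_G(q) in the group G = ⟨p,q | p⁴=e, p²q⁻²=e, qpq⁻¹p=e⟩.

⟨q⟩ ⊆ C_G(q) since powers of q commute with q; so |C_G(q)| ≥ |⟨q⟩| = 4.
By orbit–stabilizer, |C_G(q)| = |G| / |conj. class of q| = 8 / 2 = 4.
The 4 elements commuting with q are {e, p², q, q⁻¹}.

Answer: {e, p², q, q⁻¹}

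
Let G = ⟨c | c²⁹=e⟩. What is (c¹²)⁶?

Compute successive powers of (c¹²), reducing at each step:
  (c¹²)²: (c¹²) · c¹² = c²⁴
  (c¹²)³: (c²⁴) · c¹² = c⁷
  (c¹²)⁴: (c⁷) · c¹² = c¹⁹
  (c¹²)⁵: (c¹⁹) · c¹² = c²
  (c¹²)⁶: (c²) · c¹² = c¹⁴

Answer: c¹⁴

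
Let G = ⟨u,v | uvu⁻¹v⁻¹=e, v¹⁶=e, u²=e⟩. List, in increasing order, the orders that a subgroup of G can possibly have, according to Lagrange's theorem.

|G| = 32 = 2⁵. By Lagrange's theorem the order of any subgroup divides 32; the divisors of 32 are 1, 2, 4, 8, 16, 32.

Answer: 1, 2, 4, 8, 16, 32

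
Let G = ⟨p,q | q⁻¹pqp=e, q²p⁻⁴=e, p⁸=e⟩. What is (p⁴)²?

Compute successive powers of (p⁴), reducing at each step:
  (p⁴)²: (p⁴) · p⁴ = e

Answer: e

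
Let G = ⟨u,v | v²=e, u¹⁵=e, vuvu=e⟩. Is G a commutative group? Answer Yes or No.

u·v = uv but v·u = u¹⁴v, so u·v ≠ v·u and G is not abelian.

Answer: No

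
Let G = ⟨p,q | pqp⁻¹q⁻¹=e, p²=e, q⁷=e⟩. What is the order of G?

Enumerate words in the generators, reducing via the relations: the distinct elements are
  {e, p, q, pq, q², q³, q⁴, q⁵, q⁶, pq², pq³, pq⁴, pq⁵, pq⁶}.
No further products give new elements, so |G| = 14.

Answer: 14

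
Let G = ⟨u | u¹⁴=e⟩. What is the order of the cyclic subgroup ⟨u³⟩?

|⟨u³⟩| equals the order of u³. Compute successive powers until reaching e:
  (u³)¹ = u³, (u³)² = u⁶, (u³)³ = u⁹, (u³)⁴ = u¹², (u³)⁵ = u, (u³)⁶ = u⁴, (u³)⁷ = u⁷, (u³)⁸ = u¹⁰, (u³)⁹ = u¹³, (u³)¹⁰ = u², (u³)¹¹ = u⁵, (u³)¹² = u⁸, (u³)¹³ = u¹¹, (u³)¹⁴ = e.
The smallest positive k with (u³)ᵏ = e is 14, so |⟨u³⟩| = 14.

Answer: 14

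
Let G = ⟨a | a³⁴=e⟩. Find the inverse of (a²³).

The order of (a²³) is 34 (smallest k with (a²³)ᵏ = e), so (a²³)⁻¹ = (a²³)³³ = a¹¹.
Check: (a²³) · (a¹¹) → (a²³) · a¹¹ = e, giving e as required.

Answer: a¹¹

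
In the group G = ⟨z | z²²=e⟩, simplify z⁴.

Compute successive powers of z, reducing at each step:
  z²: z · z = z²
  z³: (z²) · z = z³
  z⁴: (z³) · z = z⁴

Answer: z⁴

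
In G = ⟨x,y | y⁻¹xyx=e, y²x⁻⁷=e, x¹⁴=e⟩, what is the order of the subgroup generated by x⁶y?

|⟨x⁶y⟩| equals the order of x⁶y. Compute successive powers until reaching e:
  (x⁶y)¹ = x⁶y, (x⁶y)² = x⁷, (x⁶y)³ = x⁶y⁻¹, (x⁶y)⁴ = e.
The smallest positive k with (x⁶y)ᵏ = e is 4, so |⟨x⁶y⟩| = 4.

Answer: 4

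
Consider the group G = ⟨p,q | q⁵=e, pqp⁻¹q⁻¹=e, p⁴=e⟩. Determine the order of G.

Enumerate words in the generators, reducing via the relations: the distinct elements are
  {e, p, q, pq, p², p³, q², q³, q⁴, pq², pq³, pq⁴, p²q, p³q, p²q², p²q³, p²q⁴, p³q², p³q³, p³q⁴}.
No further products give new elements, so |G| = 20.

Answer: 20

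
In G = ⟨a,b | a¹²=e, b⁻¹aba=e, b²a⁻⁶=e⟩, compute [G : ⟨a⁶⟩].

First find ord(a⁶) by computing successive powers:
  (a⁶)¹ = a⁶, (a⁶)² = e.
So |⟨a⁶⟩| = ord(a⁶) = 2. With |G| = 24, by Lagrange [G : ⟨a⁶⟩] = 24/2 = 12.

Answer: 12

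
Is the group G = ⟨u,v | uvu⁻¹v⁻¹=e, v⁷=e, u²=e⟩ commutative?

Each pair of generators commutes: u·v = uv = v·u. Since the generators pairwise commute, every element of G commutes with every other, so G is abelian.

Answer: Yes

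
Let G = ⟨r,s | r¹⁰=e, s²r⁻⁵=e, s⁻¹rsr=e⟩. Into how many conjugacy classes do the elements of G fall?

The conjugacy classes (representative and size) are:
  [e] (size 1), [r] (size 2), [r⁸] (size 2), [r⁷] (size 2), [r⁴] (size 2), [r⁵] (size 1), [r⁴s] (size 5), [r²s⁻¹] (size 5).
Class equation: 1 + 2 + 2 + 2 + 2 + 1 + 5 + 5 = 20 = |G|. So G has 8 conjugacy classes.

Answer: 8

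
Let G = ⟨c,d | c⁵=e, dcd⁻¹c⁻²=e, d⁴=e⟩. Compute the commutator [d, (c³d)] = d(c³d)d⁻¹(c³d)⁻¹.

[d, (c³d)] = d·(c³d)·d⁻¹·(c³d)⁻¹.
  d · (c³d) = cd²
  (cd²) · (d³) = cd
  (cd) · (cd³) = c³

Answer: c³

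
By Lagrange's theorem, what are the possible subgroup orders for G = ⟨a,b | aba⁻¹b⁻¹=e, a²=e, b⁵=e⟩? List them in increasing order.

|G| = 10 = 2 · 5. By Lagrange's theorem the order of any subgroup divides 10; the divisors of 10 are 1, 2, 5, 10.

Answer: 1, 2, 5, 10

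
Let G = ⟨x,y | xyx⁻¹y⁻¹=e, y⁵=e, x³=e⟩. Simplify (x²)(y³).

Compute (x²) · (y³) by multiplying left to right and reducing via the relations at each step:
  (x²) · y³ = x²y³

Answer: x²y³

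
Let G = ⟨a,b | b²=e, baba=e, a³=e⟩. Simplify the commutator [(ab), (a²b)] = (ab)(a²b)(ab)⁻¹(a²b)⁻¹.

[(ab), (a²b)] = (ab)·(a²b)·(ab)⁻¹·(a²b)⁻¹.
  (ab) · (a²b) = a²
  (a²) · (ab) = b
  b · (a²b) = a

Answer: a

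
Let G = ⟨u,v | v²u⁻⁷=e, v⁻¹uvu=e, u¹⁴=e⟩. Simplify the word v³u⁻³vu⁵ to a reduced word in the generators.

Multiply left to right, reducing at each step:
  (v⁻¹) · u⁻³ = u³v⁻¹
  (u³v⁻¹) · v = u³
  (u³) · u⁵ = u⁸

Answer: u⁸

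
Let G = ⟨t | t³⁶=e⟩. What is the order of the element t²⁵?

Compute successive powers until reaching e:
  (t²⁵)¹ = t²⁵, (t²⁵)² = t¹⁴, (t²⁵)³ = t³, (t²⁵)⁴ = t²⁸, (t²⁵)⁵ = t¹⁷, (t²⁵)⁶ = t⁶, (t²⁵)⁷ = t³¹, (t²⁵)⁸ = t²⁰, (t²⁵)⁹ = t⁹, (t²⁵)¹⁰ = t³⁴, (t²⁵)¹¹ = t²³, (t²⁵)¹² = t¹², (t²⁵)¹³ = t, (t²⁵)¹⁴ = t²⁶, (t²⁵)¹⁵ = t¹⁵, (t²⁵)¹⁶ = t⁴, (t²⁵)¹⁷ = t²⁹, (t²⁵)¹⁸ = t¹⁸, (t²⁵)¹⁹ = t⁷, (t²⁵)²⁰ = t³², (t²⁵)²¹ = t²¹, (t²⁵)²² = t¹⁰, (t²⁵)²³ = t³⁵, (t²⁵)²⁴ = t²⁴, (t²⁵)²⁵ = t¹³, (t²⁵)²⁶ = t², (t²⁵)²⁷ = t²⁷, (t²⁵)²⁸ = t¹⁶, (t²⁵)²⁹ = t⁵, (t²⁵)³⁰ = t³⁰, (t²⁵)³¹ = t¹⁹, (t²⁵)³² = t⁸, (t²⁵)³³ = t³³, (t²⁵)³⁴ = t²², (t²⁵)³⁵ = t¹¹, (t²⁵)³⁶ = e.
The smallest positive k with (t²⁵)ᵏ = e is 36.

Answer: 36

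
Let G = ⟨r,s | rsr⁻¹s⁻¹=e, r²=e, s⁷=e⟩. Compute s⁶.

Compute successive powers of s, reducing at each step:
  s²: s · s = s²
  s³: (s²) · s = s³
  s⁴: (s³) · s = s⁴
  s⁵: (s⁴) · s = s⁵
  s⁶: (s⁵) · s = s⁶

Answer: s⁶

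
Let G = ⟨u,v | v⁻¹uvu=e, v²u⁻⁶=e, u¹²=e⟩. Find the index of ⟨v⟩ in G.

First find ord(v) by computing successive powers:
  v¹ = v, v² = u⁶, v³ = v⁻¹, v⁴ = e.
So |⟨v⟩| = ord(v) = 4. With |G| = 24, by Lagrange [G : ⟨v⟩] = 24/4 = 6.

Answer: 6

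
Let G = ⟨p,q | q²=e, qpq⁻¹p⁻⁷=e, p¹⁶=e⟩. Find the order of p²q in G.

Compute successive powers until reaching e:
  (p²q)¹ = p²q, (p²q)² = e.
The smallest positive k with (p²q)ᵏ = e is 2.

Answer: 2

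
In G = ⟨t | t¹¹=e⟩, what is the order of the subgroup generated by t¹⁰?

|⟨t¹⁰⟩| equals the order of t¹⁰. Compute successive powers until reaching e:
  (t¹⁰)¹ = t¹⁰, (t¹⁰)² = t⁹, (t¹⁰)³ = t⁸, (t¹⁰)⁴ = t⁷, (t¹⁰)⁵ = t⁶, (t¹⁰)⁶ = t⁵, (t¹⁰)⁷ = t⁴, (t¹⁰)⁸ = t³, (t¹⁰)⁹ = t², (t¹⁰)¹⁰ = t, (t¹⁰)¹¹ = e.
The smallest positive k with (t¹⁰)ᵏ = e is 11, so |⟨t¹⁰⟩| = 11.

Answer: 11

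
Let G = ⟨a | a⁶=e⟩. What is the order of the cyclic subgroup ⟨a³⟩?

|⟨a³⟩| equals the order of a³. Compute successive powers until reaching e:
  (a³)¹ = a³, (a³)² = e.
The smallest positive k with (a³)ᵏ = e is 2, so |⟨a³⟩| = 2.

Answer: 2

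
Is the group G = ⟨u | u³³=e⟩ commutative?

G has a single generator, so G is cyclic and hence abelian.

Answer: Yes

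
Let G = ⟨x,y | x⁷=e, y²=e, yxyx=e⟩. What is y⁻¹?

The order of y is 2 (smallest k with yᵏ = e), so y⁻¹ = y¹ = y.
Check: y · y → y · y = e, giving e as required.

Answer: y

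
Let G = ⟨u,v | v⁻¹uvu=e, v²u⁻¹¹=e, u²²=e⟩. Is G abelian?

u·v = uv but v·u = u¹⁰v⁻¹, so u·v ≠ v·u and G is not abelian.

Answer: No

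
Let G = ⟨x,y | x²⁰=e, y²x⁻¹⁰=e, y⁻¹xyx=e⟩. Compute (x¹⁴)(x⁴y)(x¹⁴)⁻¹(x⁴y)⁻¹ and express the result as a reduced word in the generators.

[(x¹⁴), (x⁴y)] = (x¹⁴)·(x⁴y)·(x¹⁴)⁻¹·(x⁴y)⁻¹.
  (x¹⁴) · (x⁴y) = x⁸y⁻¹
  (x⁸y⁻¹) · (x⁶) = x²y⁻¹
  (x²y⁻¹) · (x⁴y⁻¹) = x⁸

Answer: x⁸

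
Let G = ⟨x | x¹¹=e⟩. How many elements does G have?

G is generated by a single element, so G is cyclic. The relator gives x¹¹ = e and no smaller power is forced to be e, so the 11 powers {e, x, x², x³, x⁴, x⁵, x⁶, x⁷, x⁸, x⁹, x¹⁰} are distinct. Hence |G| = 11.

Answer: 11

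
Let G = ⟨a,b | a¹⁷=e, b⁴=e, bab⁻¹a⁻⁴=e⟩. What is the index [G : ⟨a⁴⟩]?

First find ord(a⁴) by computing successive powers:
  (a⁴)¹ = a⁴, (a⁴)² = a⁸, (a⁴)³ = a¹², (a⁴)⁴ = a¹⁶, (a⁴)⁵ = a³, (a⁴)⁶ = a⁷, (a⁴)⁷ = a¹¹, (a⁴)⁸ = a¹⁵, (a⁴)⁹ = a², (a⁴)¹⁰ = a⁶, (a⁴)¹¹ = a¹⁰, (a⁴)¹² = a¹⁴, (a⁴)¹³ = a, (a⁴)¹⁴ = a⁵, (a⁴)¹⁵ = a⁹, (a⁴)¹⁶ = a¹³, (a⁴)¹⁷ = e.
So |⟨a⁴⟩| = ord(a⁴) = 17. With |G| = 68, by Lagrange [G : ⟨a⁴⟩] = 68/17 = 4.

Answer: 4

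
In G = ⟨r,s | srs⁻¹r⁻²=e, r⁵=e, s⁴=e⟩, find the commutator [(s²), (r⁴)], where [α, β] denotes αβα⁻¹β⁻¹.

[(s²), (r⁴)] = (s²)·(r⁴)·(s²)⁻¹·(r⁴)⁻¹.
  (s²) · (r⁴) = rs²
  (rs²) · (s²) = r
  r · r = r²

Answer: r²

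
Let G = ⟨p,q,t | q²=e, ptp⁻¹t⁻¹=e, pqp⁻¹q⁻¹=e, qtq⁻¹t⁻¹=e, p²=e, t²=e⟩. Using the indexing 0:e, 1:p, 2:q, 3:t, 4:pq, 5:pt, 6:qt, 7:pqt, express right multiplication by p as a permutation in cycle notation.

(0 1)(2 4)(3 5)(6 7)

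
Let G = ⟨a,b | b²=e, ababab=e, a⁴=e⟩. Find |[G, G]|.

G' = [G, G] is generated by all commutators. The generator-pair commutators are: [a, b] = a²ba.
The subgroup they normally generate is {e, a², ab, ba³, a²ba, a³b, a²ba³, ba, aba², ba²b, a²ba²b, a³ba²}, of order 12.
Check: |G/G'| = 24/12 = 2 is the order of the abelianisation.

Answer: 12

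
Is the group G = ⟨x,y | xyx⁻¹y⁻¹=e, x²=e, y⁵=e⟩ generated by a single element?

|G| = 10. The element xy has order 10 (its powers give 10 distinct elements), so ⟨xy⟩ = G and G is cyclic.

Answer: Yes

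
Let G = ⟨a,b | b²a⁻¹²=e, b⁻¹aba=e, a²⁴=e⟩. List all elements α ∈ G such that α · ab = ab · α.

⟨ab⟩ ⊆ C_G(ab) since powers of ab commute with ab; so |C_G(ab)| ≥ |⟨ab⟩| = 4.
By orbit–stabilizer, |C_G(ab)| = |G| / |conj. class of ab| = 48 / 12 = 4.
The 4 elements commuting with ab are {e, a¹², ab, ab⁻¹}.

Answer: {e, a¹², ab, ab⁻¹}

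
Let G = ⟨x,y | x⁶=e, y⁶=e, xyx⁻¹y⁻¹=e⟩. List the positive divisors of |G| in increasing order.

|G| = 36 = 2² · 3². By Lagrange's theorem the order of any subgroup divides 36; the divisors of 36 are 1, 2, 3, 4, 6, 9, 12, 18, 36.

Answer: 1, 2, 3, 4, 6, 9, 12, 18, 36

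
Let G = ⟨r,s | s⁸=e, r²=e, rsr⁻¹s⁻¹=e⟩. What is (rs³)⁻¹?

The order of (rs³) is 8 (smallest k with (rs³)ᵏ = e), so (rs³)⁻¹ = (rs³)⁷ = rs⁵.
Check: (rs³) · (rs⁵) → (rs³) · r = s³;   (s³) · s⁵ = e, giving e as required.

Answer: rs⁵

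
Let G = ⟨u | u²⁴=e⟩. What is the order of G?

G is generated by a single element, so G is cyclic. The relator gives u²⁴ = e and no smaller power is forced to be e, so the 24 powers {e, u, u², u³, u⁴, u⁵, u⁶, u⁷, u⁸, u⁹, u²², u²³, u²¹, u²⁰, u¹², u¹³, u¹¹, u¹⁰, u¹⁴, u¹⁵, u¹⁶, u¹⁷, u¹⁸, u¹⁹} are distinct. Hence |G| = 24.

Answer: 24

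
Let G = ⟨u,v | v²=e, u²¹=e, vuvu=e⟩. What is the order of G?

Enumerate words in the generators, reducing via the relations: the distinct elements are
  {e, u, v, uv, u², u³, u⁴, u⁵, u⁶, u⁷, u⁸, u⁹, u²v, u²⁰, u³v, u¹², u¹³, u¹¹, u¹⁰, u¹⁴, u¹⁵, u¹⁶, u¹⁷, u¹⁸, u¹⁹, u⁴v, u⁵v, u⁶v, u⁷v, u⁸v, u⁹v, u²⁰v, u¹²v, u¹³v, u¹¹v, u¹⁰v, u¹⁴v, u¹⁵v, u¹⁶v, u¹⁷v, u¹⁸v, u¹⁹v}.
No further products give new elements, so |G| = 42.

Answer: 42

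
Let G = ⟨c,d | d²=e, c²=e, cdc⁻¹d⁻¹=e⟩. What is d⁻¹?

The order of d is 2 (smallest k with dᵏ = e), so d⁻¹ = d¹ = d.
Check: d · d → d · d = e, giving e as required.

Answer: d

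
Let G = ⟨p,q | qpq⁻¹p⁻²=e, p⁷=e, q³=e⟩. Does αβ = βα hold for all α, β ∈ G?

p·q = pq but q·p = p²q, so p·q ≠ q·p and G is not abelian.

Answer: No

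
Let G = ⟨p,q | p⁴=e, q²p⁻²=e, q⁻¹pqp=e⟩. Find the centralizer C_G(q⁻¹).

⟨q⁻¹⟩ ⊆ C_G(q⁻¹) since powers of q⁻¹ commute with q⁻¹; so |C_G(q⁻¹)| ≥ |⟨q⁻¹⟩| = 4.
By orbit–stabilizer, |C_G(q⁻¹)| = |G| / |conj. class of q⁻¹| = 8 / 2 = 4.
The 4 elements commuting with q⁻¹ are {e, p², q, q⁻¹}.

Answer: {e, p², q, q⁻¹}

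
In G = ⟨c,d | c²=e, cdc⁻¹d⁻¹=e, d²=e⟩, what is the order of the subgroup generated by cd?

|⟨cd⟩| equals the order of cd. Compute successive powers until reaching e:
  (cd)¹ = cd, (cd)² = e.
The smallest positive k with (cd)ᵏ = e is 2, so |⟨cd⟩| = 2.

Answer: 2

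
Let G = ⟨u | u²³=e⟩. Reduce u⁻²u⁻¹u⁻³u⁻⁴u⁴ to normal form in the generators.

Multiply left to right, reducing at each step:
  (u²¹) · u⁻¹ = u²⁰
  (u²⁰) · u⁻³ = u¹⁷
  (u¹⁷) · u⁻⁴ = u¹³
  (u¹³) · u⁴ = u¹⁷

Answer: u¹⁷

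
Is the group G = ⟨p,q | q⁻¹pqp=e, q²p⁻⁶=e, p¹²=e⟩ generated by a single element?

Every cyclic group is abelian. But p·q = pq while q·p = p⁵q⁻¹, so p·q ≠ q·p and G is not abelian. Hence G is not cyclic.

Answer: No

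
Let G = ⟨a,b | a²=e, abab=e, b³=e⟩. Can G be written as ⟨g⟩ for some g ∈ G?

Every cyclic group is abelian. But a·b = ab while b·a = ab², so a·b ≠ b·a and G is not abelian. Hence G is not cyclic.

Answer: No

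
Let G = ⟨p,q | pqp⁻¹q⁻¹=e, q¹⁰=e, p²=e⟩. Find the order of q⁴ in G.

Compute successive powers until reaching e:
  (q⁴)¹ = q⁴, (q⁴)² = q⁸, (q⁴)³ = q², (q⁴)⁴ = q⁶, (q⁴)⁵ = e.
The smallest positive k with (q⁴)ᵏ = e is 5.

Answer: 5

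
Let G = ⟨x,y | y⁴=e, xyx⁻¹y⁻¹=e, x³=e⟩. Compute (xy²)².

Compute successive powers of (xy²), reducing at each step:
  (xy²)²: (xy²) · x = x²y²;   (x²y²) · y² = x²

Answer: x²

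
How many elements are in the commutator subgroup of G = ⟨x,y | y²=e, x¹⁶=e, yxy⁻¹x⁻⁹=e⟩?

G' = [G, G] is generated by all commutators. The generator-pair commutators are: [x, y] = x⁸.
The subgroup they normally generate is {e, x⁸}, of order 2.
Check: |G/G'| = 32/2 = 16 is the order of the abelianisation.

Answer: 2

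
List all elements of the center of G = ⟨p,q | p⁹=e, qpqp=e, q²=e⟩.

An element z ∈ Z(G) iff z commutes with every generator.
For example e is central: e·p = p = p·e; e·q = q = q·e.
Whereas p ∉ Z(G) since p·q = pq ≠ p⁸q = q·p.
Checking each of the 18 elements this way gives Z(G) = {e}, of order 1.

Answer: {e}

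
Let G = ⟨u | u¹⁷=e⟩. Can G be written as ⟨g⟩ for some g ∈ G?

|G| = 17. The element u has order 17 (its powers give 17 distinct elements), so ⟨u⟩ = G and G is cyclic.

Answer: Yes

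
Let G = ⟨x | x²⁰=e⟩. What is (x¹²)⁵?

Compute successive powers of (x¹²), reducing at each step:
  (x¹²)²: (x¹²) · x¹² = x⁴
  (x¹²)³: (x⁴) · x¹² = x¹⁶
  (x¹²)⁴: (x¹⁶) · x¹² = x⁸
  (x¹²)⁵: (x⁸) · x¹² = e

Answer: e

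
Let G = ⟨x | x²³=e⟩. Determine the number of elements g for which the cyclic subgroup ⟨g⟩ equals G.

G is cyclic of order 23. An element generates G iff its order is 23, and a cyclic group of order 23 has exactly φ(23) = 22 such elements.

Answer: 22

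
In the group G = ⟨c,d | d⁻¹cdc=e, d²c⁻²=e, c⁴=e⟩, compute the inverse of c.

The order of c is 4 (smallest k with cᵏ = e), so c⁻¹ = c³ = c³.
Check: c · (c³) → c · c³ = e, giving e as required.

Answer: c³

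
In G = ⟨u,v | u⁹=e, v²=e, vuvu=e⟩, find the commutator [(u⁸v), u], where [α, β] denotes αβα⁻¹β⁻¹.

[(u⁸v), u] = (u⁸v)·u·(u⁸v)⁻¹·u⁻¹.
  (u⁸v) · u = u⁷v
  (u⁷v) · (u⁸v) = u⁸
  (u⁸) · (u⁸) = u⁷

Answer: u⁷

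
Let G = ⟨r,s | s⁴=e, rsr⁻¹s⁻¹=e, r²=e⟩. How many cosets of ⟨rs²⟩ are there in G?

First find ord(rs²) by computing successive powers:
  (rs²)¹ = rs², (rs²)² = e.
So |⟨rs²⟩| = ord(rs²) = 2. With |G| = 8, by Lagrange [G : ⟨rs²⟩] = 8/2 = 4.

Answer: 4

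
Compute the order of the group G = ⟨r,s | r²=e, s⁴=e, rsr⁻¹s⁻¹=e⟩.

Enumerate words in the generators, reducing via the relations: the distinct elements are
  {e, r, s, rs, s², s³, rs², rs³}.
No further products give new elements, so |G| = 8.

Answer: 8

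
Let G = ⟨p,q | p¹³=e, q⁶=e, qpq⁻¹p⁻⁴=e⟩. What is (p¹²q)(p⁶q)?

Compute (p¹²q) · (p⁶q) by multiplying left to right and reducing via the relations at each step:
  (p¹²q) · p⁶ = p¹⁰q
  (p¹⁰q) · q = p¹⁰q²

Answer: p¹⁰q²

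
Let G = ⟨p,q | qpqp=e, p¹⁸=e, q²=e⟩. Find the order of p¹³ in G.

Compute successive powers until reaching e:
  (p¹³)¹ = p¹³, (p¹³)² = p⁸, (p¹³)³ = p³, (p¹³)⁴ = p¹⁶, (p¹³)⁵ = p¹¹, (p¹³)⁶ = p⁶, (p¹³)⁷ = p, (p¹³)⁸ = p¹⁴, (p¹³)⁹ = p⁹, (p¹³)¹⁰ = p⁴, (p¹³)¹¹ = p¹⁷, (p¹³)¹² = p¹², (p¹³)¹³ = p⁷, (p¹³)¹⁴ = p², (p¹³)¹⁵ = p¹⁵, (p¹³)¹⁶ = p¹⁰, (p¹³)¹⁷ = p⁵, (p¹³)¹⁸ = e.
The smallest positive k with (p¹³)ᵏ = e is 18.

Answer: 18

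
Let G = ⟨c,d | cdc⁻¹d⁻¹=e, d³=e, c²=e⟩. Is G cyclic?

|G| = 6. The element cd has order 6 (its powers give 6 distinct elements), so ⟨cd⟩ = G and G is cyclic.

Answer: Yes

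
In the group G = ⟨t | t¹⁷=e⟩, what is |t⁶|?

Compute successive powers until reaching e:
  (t⁶)¹ = t⁶, (t⁶)² = t¹², (t⁶)³ = t, (t⁶)⁴ = t⁷, (t⁶)⁵ = t¹³, (t⁶)⁶ = t², (t⁶)⁷ = t⁸, (t⁶)⁸ = t¹⁴, (t⁶)⁹ = t³, (t⁶)¹⁰ = t⁹, (t⁶)¹¹ = t¹⁵, (t⁶)¹² = t⁴, (t⁶)¹³ = t¹⁰, (t⁶)¹⁴ = t¹⁶, (t⁶)¹⁵ = t⁵, (t⁶)¹⁶ = t¹¹, (t⁶)¹⁷ = e.
The smallest positive k with (t⁶)ᵏ = e is 17.

Answer: 17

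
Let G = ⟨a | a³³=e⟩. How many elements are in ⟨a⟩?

|⟨a⟩| equals the order of a. Compute successive powers until reaching e:
  a¹ = a, a² = a², a³ = a³, a⁴ = a⁴, a⁵ = a⁵, a⁶ = a⁶, a⁷ = a⁷, a⁸ = a⁸, a⁹ = a⁹, a¹⁰ = a¹⁰, a¹¹ = a¹¹, a¹² = a¹², a¹³ = a¹³, a¹⁴ = a¹⁴, a¹⁵ = a¹⁵, a¹⁶ = a¹⁶, a¹⁷ = a¹⁷, a¹⁸ = a¹⁸, a¹⁹ = a¹⁹, a²⁰ = a²⁰, a²¹ = a²¹, a²² = a²², a²³ = a²³, a²⁴ = a²⁴, a²⁵ = a²⁵, a²⁶ = a²⁶, a²⁷ = a²⁷, a²⁸ = a²⁸, a²⁹ = a²⁹, a³⁰ = a³⁰, a³¹ = a³¹, a³² = a³², a³³ = e.
The smallest positive k with aᵏ = e is 33, so |⟨a⟩| = 33.

Answer: 33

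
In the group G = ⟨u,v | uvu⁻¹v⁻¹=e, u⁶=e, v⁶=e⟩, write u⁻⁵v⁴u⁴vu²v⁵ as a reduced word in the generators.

Multiply left to right, reducing at each step:
  u · v⁴ = uv⁴
  (uv⁴) · u⁴ = u⁵v⁴
  (u⁵v⁴) · v = u⁵v⁵
  (u⁵v⁵) · u² = uv⁵
  (uv⁵) · v⁵ = uv⁴

Answer: uv⁴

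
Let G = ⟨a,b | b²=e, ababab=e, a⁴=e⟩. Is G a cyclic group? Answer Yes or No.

Every cyclic group is abelian. But a·b = ab while b·a = ba, so a·b ≠ b·a and G is not abelian. Hence G is not cyclic.

Answer: No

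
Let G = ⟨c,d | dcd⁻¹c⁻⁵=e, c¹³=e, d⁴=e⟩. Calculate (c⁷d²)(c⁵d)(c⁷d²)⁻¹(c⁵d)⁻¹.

[(c⁷d²), (c⁵d)] = (c⁷d²)·(c⁵d)·(c⁷d²)⁻¹·(c⁵d)⁻¹.
  (c⁷d²) · (c⁵d) = c²d³
  (c²d³) · (c⁷d²) = c⁶d
  (c⁶d) · (c¹²d³) = c

Answer: c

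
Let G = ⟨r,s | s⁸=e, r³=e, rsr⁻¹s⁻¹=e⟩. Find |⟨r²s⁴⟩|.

|⟨r²s⁴⟩| equals the order of r²s⁴. Compute successive powers until reaching e:
  (r²s⁴)¹ = r²s⁴, (r²s⁴)² = r, (r²s⁴)³ = s⁴, (r²s⁴)⁴ = r², (r²s⁴)⁵ = rs⁴, (r²s⁴)⁶ = e.
The smallest positive k with (r²s⁴)ᵏ = e is 6, so |⟨r²s⁴⟩| = 6.

Answer: 6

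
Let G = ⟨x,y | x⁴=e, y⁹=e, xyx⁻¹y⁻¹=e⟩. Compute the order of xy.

Compute successive powers until reaching e:
  (xy)¹ = xy, (xy)² = x²y², (xy)³ = x³y³, (xy)⁴ = y⁴, (xy)⁵ = xy⁵, (xy)⁶ = x²y⁶, (xy)⁷ = x³y⁷, (xy)⁸ = y⁸, (xy)⁹ = x, (xy)¹⁰ = x²y, (xy)¹¹ = x³y², (xy)¹² = y³, (xy)¹³ = xy⁴, (xy)¹⁴ = x²y⁵, (xy)¹⁵ = x³y⁶, (xy)¹⁶ = y⁷, (xy)¹⁷ = xy⁸, (xy)¹⁸ = x², (xy)¹⁹ = x³y, (xy)²⁰ = y², (xy)²¹ = xy³, (xy)²² = x²y⁴, (xy)²³ = x³y⁵, (xy)²⁴ = y⁶, (xy)²⁵ = xy⁷, (xy)²⁶ = x²y⁸, (xy)²⁷ = x³, (xy)²⁸ = y, (xy)²⁹ = xy², (xy)³⁰ = x²y³, (xy)³¹ = x³y⁴, (xy)³² = y⁵, (xy)³³ = xy⁶, (xy)³⁴ = x²y⁷, (xy)³⁵ = x³y⁸, (xy)³⁶ = e.
The smallest positive k with (xy)ᵏ = e is 36.

Answer: 36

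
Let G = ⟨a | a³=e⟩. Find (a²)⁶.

Compute successive powers of (a²), reducing at each step:
  (a²)²: (a²) · a² = a
  (a²)³: a · a² = e
  (a²)⁴: e · a² = a²
  (a²)⁵: (a²) · a² = a
  (a²)⁶: a · a² = e

Answer: e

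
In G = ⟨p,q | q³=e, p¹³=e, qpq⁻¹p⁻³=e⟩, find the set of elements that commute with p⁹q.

⟨p⁹q⟩ ⊆ C_G(p⁹q) since powers of p⁹q commute with p⁹q; so |C_G(p⁹q)| ≥ |⟨p⁹q⟩| = 3.
By orbit–stabilizer, |C_G(p⁹q)| = |G| / |conj. class of p⁹q| = 39 / 13 = 3.
The 3 elements commuting with p⁹q are {e, p⁹q, p¹⁰q²}.

Answer: {e, p⁹q, p¹⁰q²}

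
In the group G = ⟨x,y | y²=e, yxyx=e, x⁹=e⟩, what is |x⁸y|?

Compute successive powers until reaching e:
  (x⁸y)¹ = x⁸y, (x⁸y)² = e.
The smallest positive k with (x⁸y)ᵏ = e is 2.

Answer: 2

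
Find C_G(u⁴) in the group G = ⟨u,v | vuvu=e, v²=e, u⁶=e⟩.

⟨u⁴⟩ ⊆ C_G(u⁴) since powers of u⁴ commute with u⁴; so |C_G(u⁴)| ≥ |⟨u⁴⟩| = 3.
By orbit–stabilizer, |C_G(u⁴)| = |G| / |conj. class of u⁴| = 12 / 2 = 6.
The 6 elements commuting with u⁴ are {e, u, u², u³, u⁴, u⁵}.

Answer: {e, u, u², u³, u⁴, u⁵}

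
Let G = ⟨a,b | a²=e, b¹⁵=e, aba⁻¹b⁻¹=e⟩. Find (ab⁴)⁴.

Compute successive powers of (ab⁴), reducing at each step:
  (ab⁴)²: (ab⁴) · a = b⁴;   (b⁴) · b⁴ = b⁸
  (ab⁴)³: (b⁸) · a = ab⁸;   (ab⁸) · b⁴ = ab¹²
  (ab⁴)⁴: (ab¹²) · a = b¹²;   (b¹²) · b⁴ = b

Answer: b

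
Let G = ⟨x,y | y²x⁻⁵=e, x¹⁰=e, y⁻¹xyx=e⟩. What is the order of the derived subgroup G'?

G' = [G, G] is generated by all commutators. The generator-pair commutators are: [x, y] = x².
The subgroup they normally generate is {e, x², x⁴, x⁶, x⁸}, of order 5.
Check: |G/G'| = 20/5 = 4 is the order of the abelianisation.

Answer: 5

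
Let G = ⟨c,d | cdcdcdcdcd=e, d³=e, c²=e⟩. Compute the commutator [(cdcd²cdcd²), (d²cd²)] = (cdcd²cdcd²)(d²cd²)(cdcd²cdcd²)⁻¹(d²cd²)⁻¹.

[(cdcd²cdcd²), (d²cd²)] = (cdcd²cdcd²)·(d²cd²)·(cdcd²cdcd²)⁻¹·(d²cd²)⁻¹.
  (cdcd²cdcd²) · (d²cd²) = d²cd²cdcd
  (d²cd²cdcd) · (dcd²cdcd²c) = cd²cd
  (cd²cd) · (dcd) = dcdcd²

Answer: dcdcd²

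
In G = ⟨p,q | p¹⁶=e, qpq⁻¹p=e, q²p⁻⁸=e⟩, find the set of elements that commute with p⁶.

⟨p⁶⟩ ⊆ C_G(p⁶) since powers of p⁶ commute with p⁶; so |C_G(p⁶)| ≥ |⟨p⁶⟩| = 8.
By orbit–stabilizer, |C_G(p⁶)| = |G| / |conj. class of p⁶| = 32 / 2 = 16.
The 16 elements commuting with p⁶ are {e, p, p², p³, p⁴, p⁵, p⁶, p⁷, p⁸, p⁹, p¹⁰, p¹¹, p¹², p¹³, p¹⁴, p¹⁵}.

Answer: {e, p, p², p³, p⁴, p⁵, p⁶, p⁷, p⁸, p⁹, p¹⁰, p¹¹, p¹², p¹³, p¹⁴, p¹⁵}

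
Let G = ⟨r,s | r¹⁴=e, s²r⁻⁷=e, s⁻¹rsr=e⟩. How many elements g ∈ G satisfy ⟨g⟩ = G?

⟨g⟩ = G would require ord(g) = |G| = 28, but the maximum element order in G is 14 < 28. So G is not cyclic and no single element generates it: the count is 0.

Answer: 0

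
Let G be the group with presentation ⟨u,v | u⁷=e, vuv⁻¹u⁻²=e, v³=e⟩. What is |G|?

Enumerate words in the generators, reducing via the relations: the distinct elements are
  {e, u, v, uv, u², u³, u⁴, u⁵, u⁶, v², uv², u²v, u³v, u⁴v, u⁵v, u⁶v, u²v², u³v², u⁴v², u⁵v², u⁶v²}.
No further products give new elements, so |G| = 21.

Answer: 21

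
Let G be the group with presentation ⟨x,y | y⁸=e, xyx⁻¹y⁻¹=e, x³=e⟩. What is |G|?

Enumerate words in the generators, reducing via the relations: the distinct elements are
  {e, x, y, xy, x², y², y³, y⁴, y⁵, y⁶, y⁷, xy², xy³, xy⁴, xy⁵, xy⁶, xy⁷, x²y, x²y², x²y³, x²y⁴, x²y⁵, x²y⁶, x²y⁷}.
No further products give new elements, so |G| = 24.

Answer: 24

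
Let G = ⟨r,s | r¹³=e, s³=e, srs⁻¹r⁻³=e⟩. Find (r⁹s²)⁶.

Compute successive powers of (r⁹s²), reducing at each step:
  (r⁹s²)²: (r⁹s²) · r⁹ = r¹²s²;   (r¹²s²) · s² = r¹²s
  (r⁹s²)³: (r¹²s) · r⁹ = s;   s · s² = e
  (r⁹s²)⁴: e · r⁹ = r⁹;   (r⁹) · s² = r⁹s²
  (r⁹s²)⁵: (r⁹s²) · r⁹ = r¹²s²;   (r¹²s²) · s² = r¹²s
  (r⁹s²)⁶: (r¹²s) · r⁹ = s;   s · s² = e

Answer: e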